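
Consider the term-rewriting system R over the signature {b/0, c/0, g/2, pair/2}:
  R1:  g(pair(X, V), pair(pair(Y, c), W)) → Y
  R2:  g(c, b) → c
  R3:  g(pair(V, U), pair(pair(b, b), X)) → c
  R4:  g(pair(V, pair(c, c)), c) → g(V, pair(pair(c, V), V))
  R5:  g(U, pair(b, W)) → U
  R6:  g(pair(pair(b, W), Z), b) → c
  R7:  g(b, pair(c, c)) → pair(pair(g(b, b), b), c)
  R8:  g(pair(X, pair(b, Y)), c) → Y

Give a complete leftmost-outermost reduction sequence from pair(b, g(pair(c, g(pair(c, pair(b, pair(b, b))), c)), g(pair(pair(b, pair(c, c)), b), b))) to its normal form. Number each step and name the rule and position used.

pair(b, b)

1. pair(b, g(pair(c, g(pair(c, pair(b, pair(b, b))), c)), g(pair(pair(b, pair(c, c)), b), b)))  →  pair(b, g(pair(c, pair(b, b)), g(pair(pair(b, pair(c, c)), b), b)))   [R8 at 2.1.2]
2. pair(b, g(pair(c, pair(b, b)), g(pair(pair(b, pair(c, c)), b), b)))  →  pair(b, g(pair(c, pair(b, b)), c))   [R6 at 2.2]
3. pair(b, g(pair(c, pair(b, b)), c))  →  pair(b, b)   [R8 at 2]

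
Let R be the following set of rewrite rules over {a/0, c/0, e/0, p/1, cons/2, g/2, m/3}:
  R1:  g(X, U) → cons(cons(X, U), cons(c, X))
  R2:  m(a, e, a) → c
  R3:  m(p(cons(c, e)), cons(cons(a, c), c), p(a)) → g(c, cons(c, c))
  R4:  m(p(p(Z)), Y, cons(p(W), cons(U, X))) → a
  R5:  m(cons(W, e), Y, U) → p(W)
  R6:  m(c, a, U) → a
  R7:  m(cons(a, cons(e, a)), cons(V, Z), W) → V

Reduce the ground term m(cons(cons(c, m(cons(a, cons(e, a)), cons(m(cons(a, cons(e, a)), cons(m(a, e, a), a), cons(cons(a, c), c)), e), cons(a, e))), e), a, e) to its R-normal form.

p(cons(c, c))

1. m(cons(cons(c, m(cons(a, cons(e, a)), cons(m(cons(a, cons(e, a)), cons(m(a, e, a), a), cons(cons(a, c), c)), e), cons(a, e))), e), a, e)  →  p(cons(c, m(cons(a, cons(e, a)), cons(m(cons(a, cons(e, a)), cons(m(a, e, a), a), cons(cons(a, c), c)), e), cons(a, e))))   [R5 at ε]
2. p(cons(c, m(cons(a, cons(e, a)), cons(m(cons(a, cons(e, a)), cons(m(a, e, a), a), cons(cons(a, c), c)), e), cons(a, e))))  →  p(cons(c, m(cons(a, cons(e, a)), cons(m(a, e, a), a), cons(cons(a, c), c))))   [R7 at 1.2]
3. p(cons(c, m(cons(a, cons(e, a)), cons(m(a, e, a), a), cons(cons(a, c), c))))  →  p(cons(c, m(a, e, a)))   [R7 at 1.2]
4. p(cons(c, m(a, e, a)))  →  p(cons(c, c))   [R2 at 1.2]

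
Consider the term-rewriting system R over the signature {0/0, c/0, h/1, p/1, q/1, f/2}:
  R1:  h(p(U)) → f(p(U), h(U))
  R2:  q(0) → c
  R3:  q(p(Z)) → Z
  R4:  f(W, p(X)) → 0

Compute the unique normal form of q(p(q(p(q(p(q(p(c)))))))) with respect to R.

c

1. q(p(q(p(q(p(q(p(c))))))))  →  q(p(q(p(q(p(c))))))   [R3 at ε]
2. q(p(q(p(q(p(c))))))  →  q(p(q(p(c))))   [R3 at ε]
3. q(p(q(p(c))))  →  q(p(c))   [R3 at ε]
4. q(p(c))  →  c   [R3 at ε]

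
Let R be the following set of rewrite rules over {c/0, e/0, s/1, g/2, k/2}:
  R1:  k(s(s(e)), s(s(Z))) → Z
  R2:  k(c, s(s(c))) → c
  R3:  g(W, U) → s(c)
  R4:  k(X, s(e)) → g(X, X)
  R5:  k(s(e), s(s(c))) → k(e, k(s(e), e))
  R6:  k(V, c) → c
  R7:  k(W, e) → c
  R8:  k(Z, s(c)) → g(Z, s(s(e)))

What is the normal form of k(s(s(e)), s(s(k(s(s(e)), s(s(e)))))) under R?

1. k(s(s(e)), s(s(k(s(s(e)), s(s(e))))))  →  k(s(s(e)), s(s(e)))   [R1 at ε]
2. k(s(s(e)), s(s(e)))  →  e   [R1 at ε]

e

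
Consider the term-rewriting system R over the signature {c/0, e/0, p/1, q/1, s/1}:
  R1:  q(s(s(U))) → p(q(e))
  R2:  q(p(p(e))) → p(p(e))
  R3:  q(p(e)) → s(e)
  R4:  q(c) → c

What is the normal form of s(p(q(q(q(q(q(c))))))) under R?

1. s(p(q(q(q(q(q(c)))))))  →  s(p(q(q(q(q(c))))))   [R4 at 1.1.1.1.1.1]
2. s(p(q(q(q(q(c))))))  →  s(p(q(q(q(c)))))   [R4 at 1.1.1.1.1]
3. s(p(q(q(q(c)))))  →  s(p(q(q(c))))   [R4 at 1.1.1.1]
4. s(p(q(q(c))))  →  s(p(q(c)))   [R4 at 1.1.1]
5. s(p(q(c)))  →  s(p(c))   [R4 at 1.1]

s(p(c))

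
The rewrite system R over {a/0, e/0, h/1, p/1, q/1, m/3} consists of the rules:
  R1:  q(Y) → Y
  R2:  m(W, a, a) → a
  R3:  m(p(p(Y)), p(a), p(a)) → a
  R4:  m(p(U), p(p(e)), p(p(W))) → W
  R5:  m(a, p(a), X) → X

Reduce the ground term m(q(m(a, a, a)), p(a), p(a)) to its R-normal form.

p(a)

1. m(q(m(a, a, a)), p(a), p(a))  →  m(m(a, a, a), p(a), p(a))   [R1 at 1]
2. m(m(a, a, a), p(a), p(a))  →  m(a, p(a), p(a))   [R2 at 1]
3. m(a, p(a), p(a))  →  p(a)   [R5 at ε]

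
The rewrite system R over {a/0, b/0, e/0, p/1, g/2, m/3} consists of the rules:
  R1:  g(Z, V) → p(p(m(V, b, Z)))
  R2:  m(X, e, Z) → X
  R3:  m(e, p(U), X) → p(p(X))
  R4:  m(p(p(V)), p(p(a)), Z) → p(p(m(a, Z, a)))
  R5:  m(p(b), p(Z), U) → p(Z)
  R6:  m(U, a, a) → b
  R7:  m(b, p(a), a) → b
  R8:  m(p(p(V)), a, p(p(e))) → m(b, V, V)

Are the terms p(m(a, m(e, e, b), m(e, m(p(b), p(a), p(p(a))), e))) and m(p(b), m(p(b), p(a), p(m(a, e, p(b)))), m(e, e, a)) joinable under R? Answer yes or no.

Reduce t₁ = p(m(a, m(e, e, b), m(e, m(p(b), p(a), p(p(a))), e))):
1. p(m(a, m(e, e, b), m(e, m(p(b), p(a), p(p(a))), e)))  →  p(m(a, e, m(e, m(p(b), p(a), p(p(a))), e)))   [R2 at 1.2]
2. p(m(a, e, m(e, m(p(b), p(a), p(p(a))), e)))  →  p(a)   [R2 at 1]

Reduce t₂ = m(p(b), m(p(b), p(a), p(m(a, e, p(b)))), m(e, e, a)):
1. m(p(b), m(p(b), p(a), p(m(a, e, p(b)))), m(e, e, a))  →  m(p(b), p(a), m(e, e, a))   [R5 at 2]
2. m(p(b), p(a), m(e, e, a))  →  p(a)   [R5 at ε]

yes — NF(t₁) = p(a), NF(t₂) = p(a)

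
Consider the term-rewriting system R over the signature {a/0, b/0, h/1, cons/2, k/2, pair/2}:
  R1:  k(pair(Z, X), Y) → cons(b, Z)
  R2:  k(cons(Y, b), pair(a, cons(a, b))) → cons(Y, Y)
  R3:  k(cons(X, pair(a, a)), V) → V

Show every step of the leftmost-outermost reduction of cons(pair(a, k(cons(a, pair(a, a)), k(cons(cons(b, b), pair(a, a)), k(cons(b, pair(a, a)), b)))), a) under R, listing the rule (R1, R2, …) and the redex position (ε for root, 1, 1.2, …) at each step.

cons(pair(a, b), a)

1. cons(pair(a, k(cons(a, pair(a, a)), k(cons(cons(b, b), pair(a, a)), k(cons(b, pair(a, a)), b)))), a)  →  cons(pair(a, k(cons(cons(b, b), pair(a, a)), k(cons(b, pair(a, a)), b))), a)   [R3 at 1.2]
2. cons(pair(a, k(cons(cons(b, b), pair(a, a)), k(cons(b, pair(a, a)), b))), a)  →  cons(pair(a, k(cons(b, pair(a, a)), b)), a)   [R3 at 1.2]
3. cons(pair(a, k(cons(b, pair(a, a)), b)), a)  →  cons(pair(a, b), a)   [R3 at 1.2]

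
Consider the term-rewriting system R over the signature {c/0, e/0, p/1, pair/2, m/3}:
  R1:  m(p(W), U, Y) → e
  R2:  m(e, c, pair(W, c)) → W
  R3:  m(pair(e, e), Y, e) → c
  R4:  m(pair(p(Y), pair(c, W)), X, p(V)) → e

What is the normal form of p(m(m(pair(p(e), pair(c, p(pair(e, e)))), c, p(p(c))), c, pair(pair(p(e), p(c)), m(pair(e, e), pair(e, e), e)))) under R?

1. p(m(m(pair(p(e), pair(c, p(pair(e, e)))), c, p(p(c))), c, pair(pair(p(e), p(c)), m(pair(e, e), pair(e, e), e))))  →  p(m(e, c, pair(pair(p(e), p(c)), m(pair(e, e), pair(e, e), e))))   [R4 at 1.1]
2. p(m(e, c, pair(pair(p(e), p(c)), m(pair(e, e), pair(e, e), e))))  →  p(m(e, c, pair(pair(p(e), p(c)), c)))   [R3 at 1.3.2]
3. p(m(e, c, pair(pair(p(e), p(c)), c)))  →  p(pair(p(e), p(c)))   [R2 at 1]

p(pair(p(e), p(c)))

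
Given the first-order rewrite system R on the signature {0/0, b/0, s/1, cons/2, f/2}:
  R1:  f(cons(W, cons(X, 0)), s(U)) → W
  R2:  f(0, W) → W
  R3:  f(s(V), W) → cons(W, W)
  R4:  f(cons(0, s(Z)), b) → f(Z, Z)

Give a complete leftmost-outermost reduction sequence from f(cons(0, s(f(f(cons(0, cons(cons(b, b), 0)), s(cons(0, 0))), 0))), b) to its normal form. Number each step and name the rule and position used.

1. f(cons(0, s(f(f(cons(0, cons(cons(b, b), 0)), s(cons(0, 0))), 0))), b)  →  f(f(f(cons(0, cons(cons(b, b), 0)), s(cons(0, 0))), 0), f(f(cons(0, cons(cons(b, b), 0)), s(cons(0, 0))), 0))   [R4 at ε]
2. f(f(f(cons(0, cons(cons(b, b), 0)), s(cons(0, 0))), 0), f(f(cons(0, cons(cons(b, b), 0)), s(cons(0, 0))), 0))  →  f(f(0, 0), f(f(cons(0, cons(cons(b, b), 0)), s(cons(0, 0))), 0))   [R1 at 1.1]
3. f(f(0, 0), f(f(cons(0, cons(cons(b, b), 0)), s(cons(0, 0))), 0))  →  f(0, f(f(cons(0, cons(cons(b, b), 0)), s(cons(0, 0))), 0))   [R2 at 1]
4. f(0, f(f(cons(0, cons(cons(b, b), 0)), s(cons(0, 0))), 0))  →  f(f(cons(0, cons(cons(b, b), 0)), s(cons(0, 0))), 0)   [R2 at ε]
5. f(f(cons(0, cons(cons(b, b), 0)), s(cons(0, 0))), 0)  →  f(0, 0)   [R1 at 1]
6. f(0, 0)  →  0   [R2 at ε]

0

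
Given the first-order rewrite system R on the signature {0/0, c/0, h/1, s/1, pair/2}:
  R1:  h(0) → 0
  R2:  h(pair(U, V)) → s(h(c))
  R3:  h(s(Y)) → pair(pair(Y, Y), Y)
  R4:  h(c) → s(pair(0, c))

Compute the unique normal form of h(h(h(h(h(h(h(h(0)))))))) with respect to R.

0

1. h(h(h(h(h(h(h(h(0))))))))  →  h(h(h(h(h(h(h(0)))))))   [R1 at 1.1.1.1.1.1.1]
2. h(h(h(h(h(h(h(0)))))))  →  h(h(h(h(h(h(0))))))   [R1 at 1.1.1.1.1.1]
3. h(h(h(h(h(h(0))))))  →  h(h(h(h(h(0)))))   [R1 at 1.1.1.1.1]
4. h(h(h(h(h(0)))))  →  h(h(h(h(0))))   [R1 at 1.1.1.1]
5. h(h(h(h(0))))  →  h(h(h(0)))   [R1 at 1.1.1]
6. h(h(h(0)))  →  h(h(0))   [R1 at 1.1]
7. h(h(0))  →  h(0)   [R1 at 1]
8. h(0)  →  0   [R1 at ε]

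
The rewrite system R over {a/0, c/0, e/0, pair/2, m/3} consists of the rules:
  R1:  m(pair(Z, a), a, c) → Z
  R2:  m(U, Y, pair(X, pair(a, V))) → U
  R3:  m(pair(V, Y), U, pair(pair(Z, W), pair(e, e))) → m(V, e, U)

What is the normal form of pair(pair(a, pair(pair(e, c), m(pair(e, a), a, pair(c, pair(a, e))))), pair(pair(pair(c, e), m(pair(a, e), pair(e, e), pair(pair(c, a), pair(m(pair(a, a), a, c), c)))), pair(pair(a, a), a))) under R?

1. pair(pair(a, pair(pair(e, c), m(pair(e, a), a, pair(c, pair(a, e))))), pair(pair(pair(c, e), m(pair(a, e), pair(e, e), pair(pair(c, a), pair(m(pair(a, a), a, c), c)))), pair(pair(a, a), a)))  →  pair(pair(a, pair(pair(e, c), pair(e, a))), pair(pair(pair(c, e), m(pair(a, e), pair(e, e), pair(pair(c, a), pair(m(pair(a, a), a, c), c)))), pair(pair(a, a), a)))   [R2 at 1.2.2]
2. pair(pair(a, pair(pair(e, c), pair(e, a))), pair(pair(pair(c, e), m(pair(a, e), pair(e, e), pair(pair(c, a), pair(m(pair(a, a), a, c), c)))), pair(pair(a, a), a)))  →  pair(pair(a, pair(pair(e, c), pair(e, a))), pair(pair(pair(c, e), m(pair(a, e), pair(e, e), pair(pair(c, a), pair(a, c)))), pair(pair(a, a), a)))   [R1 at 2.1.2.3.2.1]
3. pair(pair(a, pair(pair(e, c), pair(e, a))), pair(pair(pair(c, e), m(pair(a, e), pair(e, e), pair(pair(c, a), pair(a, c)))), pair(pair(a, a), a)))  →  pair(pair(a, pair(pair(e, c), pair(e, a))), pair(pair(pair(c, e), pair(a, e)), pair(pair(a, a), a)))   [R2 at 2.1.2]

pair(pair(a, pair(pair(e, c), pair(e, a))), pair(pair(pair(c, e), pair(a, e)), pair(pair(a, a), a)))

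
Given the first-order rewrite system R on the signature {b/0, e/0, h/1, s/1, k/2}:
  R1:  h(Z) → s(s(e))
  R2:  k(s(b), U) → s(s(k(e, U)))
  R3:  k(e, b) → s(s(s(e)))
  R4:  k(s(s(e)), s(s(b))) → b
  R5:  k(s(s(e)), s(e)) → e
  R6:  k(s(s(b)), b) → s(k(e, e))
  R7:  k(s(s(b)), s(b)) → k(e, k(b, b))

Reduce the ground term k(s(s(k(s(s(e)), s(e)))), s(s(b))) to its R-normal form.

1. k(s(s(k(s(s(e)), s(e)))), s(s(b)))  →  k(s(s(e)), s(s(b)))   [R5 at 1.1.1]
2. k(s(s(e)), s(s(b)))  →  b   [R4 at ε]

b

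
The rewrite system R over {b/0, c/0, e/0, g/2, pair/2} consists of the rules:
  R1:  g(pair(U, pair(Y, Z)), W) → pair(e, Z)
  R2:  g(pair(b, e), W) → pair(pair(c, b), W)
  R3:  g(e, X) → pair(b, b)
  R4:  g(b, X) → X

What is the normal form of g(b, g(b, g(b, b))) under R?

b

1. g(b, g(b, g(b, b)))  →  g(b, g(b, b))   [R4 at ε]
2. g(b, g(b, b))  →  g(b, b)   [R4 at ε]
3. g(b, b)  →  b   [R4 at ε]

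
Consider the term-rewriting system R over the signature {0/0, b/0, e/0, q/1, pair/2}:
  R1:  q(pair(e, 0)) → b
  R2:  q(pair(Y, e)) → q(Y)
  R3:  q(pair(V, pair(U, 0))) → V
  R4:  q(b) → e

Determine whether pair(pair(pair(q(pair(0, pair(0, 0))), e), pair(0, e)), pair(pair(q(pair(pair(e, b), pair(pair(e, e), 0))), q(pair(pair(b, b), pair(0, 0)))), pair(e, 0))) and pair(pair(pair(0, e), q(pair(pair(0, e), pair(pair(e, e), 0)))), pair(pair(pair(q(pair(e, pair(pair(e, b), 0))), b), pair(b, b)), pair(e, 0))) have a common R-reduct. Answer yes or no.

yes — NF(t₁) = pair(pair(pair(0, e), pair(0, e)), pair(pair(pair(e, b), pair(b, b)), pair(e, 0))), NF(t₂) = pair(pair(pair(0, e), pair(0, e)), pair(pair(pair(e, b), pair(b, b)), pair(e, 0)))

Reduce t₁ = pair(pair(pair(q(pair(0, pair(0, 0))), e), pair(0, e)), pair(pair(q(pair(pair(e, b), pair(pair(e, e), 0))), q(pair(pair(b, b), pair(0, 0)))), pair(e, 0))):
1. pair(pair(pair(q(pair(0, pair(0, 0))), e), pair(0, e)), pair(pair(q(pair(pair(e, b), pair(pair(e, e), 0))), q(pair(pair(b, b), pair(0, 0)))), pair(e, 0)))  →  pair(pair(pair(0, e), pair(0, e)), pair(pair(q(pair(pair(e, b), pair(pair(e, e), 0))), q(pair(pair(b, b), pair(0, 0)))), pair(e, 0)))   [R3 at 1.1.1]
2. pair(pair(pair(0, e), pair(0, e)), pair(pair(q(pair(pair(e, b), pair(pair(e, e), 0))), q(pair(pair(b, b), pair(0, 0)))), pair(e, 0)))  →  pair(pair(pair(0, e), pair(0, e)), pair(pair(pair(e, b), q(pair(pair(b, b), pair(0, 0)))), pair(e, 0)))   [R3 at 2.1.1]
3. pair(pair(pair(0, e), pair(0, e)), pair(pair(pair(e, b), q(pair(pair(b, b), pair(0, 0)))), pair(e, 0)))  →  pair(pair(pair(0, e), pair(0, e)), pair(pair(pair(e, b), pair(b, b)), pair(e, 0)))   [R3 at 2.1.2]

Reduce t₂ = pair(pair(pair(0, e), q(pair(pair(0, e), pair(pair(e, e), 0)))), pair(pair(pair(q(pair(e, pair(pair(e, b), 0))), b), pair(b, b)), pair(e, 0))):
1. pair(pair(pair(0, e), q(pair(pair(0, e), pair(pair(e, e), 0)))), pair(pair(pair(q(pair(e, pair(pair(e, b), 0))), b), pair(b, b)), pair(e, 0)))  →  pair(pair(pair(0, e), pair(0, e)), pair(pair(pair(q(pair(e, pair(pair(e, b), 0))), b), pair(b, b)), pair(e, 0)))   [R3 at 1.2]
2. pair(pair(pair(0, e), pair(0, e)), pair(pair(pair(q(pair(e, pair(pair(e, b), 0))), b), pair(b, b)), pair(e, 0)))  →  pair(pair(pair(0, e), pair(0, e)), pair(pair(pair(e, b), pair(b, b)), pair(e, 0)))   [R3 at 2.1.1.1]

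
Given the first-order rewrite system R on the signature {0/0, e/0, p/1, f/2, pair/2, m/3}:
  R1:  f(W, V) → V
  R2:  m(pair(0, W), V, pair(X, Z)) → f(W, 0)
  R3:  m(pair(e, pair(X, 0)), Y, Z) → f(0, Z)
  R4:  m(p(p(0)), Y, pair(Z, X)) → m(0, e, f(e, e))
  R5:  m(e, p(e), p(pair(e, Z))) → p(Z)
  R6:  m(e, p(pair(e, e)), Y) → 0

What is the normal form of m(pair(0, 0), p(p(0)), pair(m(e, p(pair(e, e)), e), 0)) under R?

1. m(pair(0, 0), p(p(0)), pair(m(e, p(pair(e, e)), e), 0))  →  f(0, 0)   [R2 at ε]
2. f(0, 0)  →  0   [R1 at ε]

0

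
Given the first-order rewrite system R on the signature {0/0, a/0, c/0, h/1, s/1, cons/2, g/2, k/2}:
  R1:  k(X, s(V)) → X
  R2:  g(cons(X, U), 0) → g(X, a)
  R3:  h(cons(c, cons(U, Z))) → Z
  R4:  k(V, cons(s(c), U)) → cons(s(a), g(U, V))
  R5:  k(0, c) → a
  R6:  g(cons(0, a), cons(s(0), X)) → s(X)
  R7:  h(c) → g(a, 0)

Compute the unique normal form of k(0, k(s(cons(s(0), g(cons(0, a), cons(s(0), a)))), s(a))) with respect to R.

1. k(0, k(s(cons(s(0), g(cons(0, a), cons(s(0), a)))), s(a)))  →  k(0, s(cons(s(0), g(cons(0, a), cons(s(0), a)))))   [R1 at 2]
2. k(0, s(cons(s(0), g(cons(0, a), cons(s(0), a)))))  →  0   [R1 at ε]

0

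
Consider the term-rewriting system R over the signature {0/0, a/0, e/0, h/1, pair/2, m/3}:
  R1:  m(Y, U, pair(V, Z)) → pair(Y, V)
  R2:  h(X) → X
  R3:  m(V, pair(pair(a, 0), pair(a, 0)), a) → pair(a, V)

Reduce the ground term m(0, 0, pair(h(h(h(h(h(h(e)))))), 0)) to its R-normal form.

pair(0, e)

1. m(0, 0, pair(h(h(h(h(h(h(e)))))), 0))  →  pair(0, h(h(h(h(h(h(e)))))))   [R1 at ε]
2. pair(0, h(h(h(h(h(h(e)))))))  →  pair(0, h(h(h(h(h(e))))))   [R2 at 2]
3. pair(0, h(h(h(h(h(e))))))  →  pair(0, h(h(h(h(e)))))   [R2 at 2]
4. pair(0, h(h(h(h(e)))))  →  pair(0, h(h(h(e))))   [R2 at 2]
5. pair(0, h(h(h(e))))  →  pair(0, h(h(e)))   [R2 at 2]
6. pair(0, h(h(e)))  →  pair(0, h(e))   [R2 at 2]
7. pair(0, h(e))  →  pair(0, e)   [R2 at 2]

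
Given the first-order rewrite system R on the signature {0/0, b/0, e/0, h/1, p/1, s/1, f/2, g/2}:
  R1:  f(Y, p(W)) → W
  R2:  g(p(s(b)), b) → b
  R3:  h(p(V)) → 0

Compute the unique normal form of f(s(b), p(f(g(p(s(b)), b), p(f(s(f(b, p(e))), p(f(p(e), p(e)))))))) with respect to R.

1. f(s(b), p(f(g(p(s(b)), b), p(f(s(f(b, p(e))), p(f(p(e), p(e))))))))  →  f(g(p(s(b)), b), p(f(s(f(b, p(e))), p(f(p(e), p(e))))))   [R1 at ε]
2. f(g(p(s(b)), b), p(f(s(f(b, p(e))), p(f(p(e), p(e))))))  →  f(s(f(b, p(e))), p(f(p(e), p(e))))   [R1 at ε]
3. f(s(f(b, p(e))), p(f(p(e), p(e))))  →  f(p(e), p(e))   [R1 at ε]
4. f(p(e), p(e))  →  e   [R1 at ε]

e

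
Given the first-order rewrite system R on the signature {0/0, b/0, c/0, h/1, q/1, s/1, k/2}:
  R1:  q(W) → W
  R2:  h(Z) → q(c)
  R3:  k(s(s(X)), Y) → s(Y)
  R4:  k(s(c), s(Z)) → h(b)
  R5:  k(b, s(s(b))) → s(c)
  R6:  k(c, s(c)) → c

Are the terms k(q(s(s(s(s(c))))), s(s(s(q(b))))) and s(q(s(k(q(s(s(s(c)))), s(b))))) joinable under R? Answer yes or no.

yes — NF(t₁) = s(s(s(s(b)))), NF(t₂) = s(s(s(s(b))))

Reduce t₁ = k(q(s(s(s(s(c))))), s(s(s(q(b))))):
1. k(q(s(s(s(s(c))))), s(s(s(q(b)))))  →  k(s(s(s(s(c)))), s(s(s(q(b)))))   [R1 at 1]
2. k(s(s(s(s(c)))), s(s(s(q(b)))))  →  s(s(s(s(q(b)))))   [R3 at ε]
3. s(s(s(s(q(b)))))  →  s(s(s(s(b))))   [R1 at 1.1.1.1]

Reduce t₂ = s(q(s(k(q(s(s(s(c)))), s(b))))):
1. s(q(s(k(q(s(s(s(c)))), s(b)))))  →  s(s(k(q(s(s(s(c)))), s(b))))   [R1 at 1]
2. s(s(k(q(s(s(s(c)))), s(b))))  →  s(s(k(s(s(s(c))), s(b))))   [R1 at 1.1.1]
3. s(s(k(s(s(s(c))), s(b))))  →  s(s(s(s(b))))   [R3 at 1.1]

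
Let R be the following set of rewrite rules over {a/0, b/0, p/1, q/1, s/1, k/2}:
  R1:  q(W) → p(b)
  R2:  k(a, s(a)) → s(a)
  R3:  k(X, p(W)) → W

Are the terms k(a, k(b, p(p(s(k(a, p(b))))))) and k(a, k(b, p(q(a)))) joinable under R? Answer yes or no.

no — NF(t₁) = s(b), NF(t₂) = b

Reduce t₁ = k(a, k(b, p(p(s(k(a, p(b))))))):
1. k(a, k(b, p(p(s(k(a, p(b)))))))  →  k(a, p(s(k(a, p(b)))))   [R3 at 2]
2. k(a, p(s(k(a, p(b)))))  →  s(k(a, p(b)))   [R3 at ε]
3. s(k(a, p(b)))  →  s(b)   [R3 at 1]

Reduce t₂ = k(a, k(b, p(q(a)))):
1. k(a, k(b, p(q(a))))  →  k(a, q(a))   [R3 at 2]
2. k(a, q(a))  →  k(a, p(b))   [R1 at 2]
3. k(a, p(b))  →  b   [R3 at ε]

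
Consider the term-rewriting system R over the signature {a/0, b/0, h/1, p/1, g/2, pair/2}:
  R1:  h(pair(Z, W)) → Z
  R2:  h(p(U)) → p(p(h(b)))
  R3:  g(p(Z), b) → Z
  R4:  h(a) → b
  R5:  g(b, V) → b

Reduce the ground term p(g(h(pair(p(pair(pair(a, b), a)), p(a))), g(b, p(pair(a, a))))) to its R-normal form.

1. p(g(h(pair(p(pair(pair(a, b), a)), p(a))), g(b, p(pair(a, a)))))  →  p(g(p(pair(pair(a, b), a)), g(b, p(pair(a, a)))))   [R1 at 1.1]
2. p(g(p(pair(pair(a, b), a)), g(b, p(pair(a, a)))))  →  p(g(p(pair(pair(a, b), a)), b))   [R5 at 1.2]
3. p(g(p(pair(pair(a, b), a)), b))  →  p(pair(pair(a, b), a))   [R3 at 1]

p(pair(pair(a, b), a))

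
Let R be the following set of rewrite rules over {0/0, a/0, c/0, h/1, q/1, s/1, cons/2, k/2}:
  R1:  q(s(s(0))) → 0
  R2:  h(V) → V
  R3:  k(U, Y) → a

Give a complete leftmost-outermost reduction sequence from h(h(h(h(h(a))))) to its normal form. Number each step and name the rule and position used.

1. h(h(h(h(h(a)))))  →  h(h(h(h(a))))   [R2 at ε]
2. h(h(h(h(a))))  →  h(h(h(a)))   [R2 at ε]
3. h(h(h(a)))  →  h(h(a))   [R2 at ε]
4. h(h(a))  →  h(a)   [R2 at ε]
5. h(a)  →  a   [R2 at ε]

a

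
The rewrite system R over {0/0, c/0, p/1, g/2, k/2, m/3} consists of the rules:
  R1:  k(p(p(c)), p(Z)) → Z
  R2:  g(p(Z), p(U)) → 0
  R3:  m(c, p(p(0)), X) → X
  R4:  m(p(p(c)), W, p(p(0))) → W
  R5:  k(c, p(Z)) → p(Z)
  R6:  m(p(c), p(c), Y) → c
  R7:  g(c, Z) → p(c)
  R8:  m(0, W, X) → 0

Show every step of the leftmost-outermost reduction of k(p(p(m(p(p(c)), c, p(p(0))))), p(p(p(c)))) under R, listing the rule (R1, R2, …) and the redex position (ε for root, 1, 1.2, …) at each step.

1. k(p(p(m(p(p(c)), c, p(p(0))))), p(p(p(c))))  →  k(p(p(c)), p(p(p(c))))   [R4 at 1.1.1]
2. k(p(p(c)), p(p(p(c))))  →  p(p(c))   [R1 at ε]

p(p(c))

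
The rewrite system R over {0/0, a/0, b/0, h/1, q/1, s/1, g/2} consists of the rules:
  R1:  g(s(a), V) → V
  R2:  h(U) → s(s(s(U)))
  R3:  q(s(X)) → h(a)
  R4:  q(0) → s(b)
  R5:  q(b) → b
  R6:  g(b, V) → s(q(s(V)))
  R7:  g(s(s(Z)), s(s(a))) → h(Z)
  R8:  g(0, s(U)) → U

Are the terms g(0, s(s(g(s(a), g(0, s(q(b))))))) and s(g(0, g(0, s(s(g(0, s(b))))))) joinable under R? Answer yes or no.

yes — NF(t₁) = s(b), NF(t₂) = s(b)

Reduce t₁ = g(0, s(s(g(s(a), g(0, s(q(b))))))):
1. g(0, s(s(g(s(a), g(0, s(q(b)))))))  →  s(g(s(a), g(0, s(q(b)))))   [R8 at ε]
2. s(g(s(a), g(0, s(q(b)))))  →  s(g(0, s(q(b))))   [R1 at 1]
3. s(g(0, s(q(b))))  →  s(q(b))   [R8 at 1]
4. s(q(b))  →  s(b)   [R5 at 1]

Reduce t₂ = s(g(0, g(0, s(s(g(0, s(b))))))):
1. s(g(0, g(0, s(s(g(0, s(b)))))))  →  s(g(0, s(g(0, s(b)))))   [R8 at 1.2]
2. s(g(0, s(g(0, s(b)))))  →  s(g(0, s(b)))   [R8 at 1]
3. s(g(0, s(b)))  →  s(b)   [R8 at 1]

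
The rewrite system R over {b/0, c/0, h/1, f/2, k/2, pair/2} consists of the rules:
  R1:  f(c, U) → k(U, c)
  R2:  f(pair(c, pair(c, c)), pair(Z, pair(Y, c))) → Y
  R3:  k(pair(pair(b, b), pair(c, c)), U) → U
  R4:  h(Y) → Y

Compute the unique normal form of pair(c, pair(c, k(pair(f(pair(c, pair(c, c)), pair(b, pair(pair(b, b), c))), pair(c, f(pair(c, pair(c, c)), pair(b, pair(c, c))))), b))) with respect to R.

pair(c, pair(c, b))

1. pair(c, pair(c, k(pair(f(pair(c, pair(c, c)), pair(b, pair(pair(b, b), c))), pair(c, f(pair(c, pair(c, c)), pair(b, pair(c, c))))), b)))  →  pair(c, pair(c, k(pair(pair(b, b), pair(c, f(pair(c, pair(c, c)), pair(b, pair(c, c))))), b)))   [R2 at 2.2.1.1]
2. pair(c, pair(c, k(pair(pair(b, b), pair(c, f(pair(c, pair(c, c)), pair(b, pair(c, c))))), b)))  →  pair(c, pair(c, k(pair(pair(b, b), pair(c, c)), b)))   [R2 at 2.2.1.2.2]
3. pair(c, pair(c, k(pair(pair(b, b), pair(c, c)), b)))  →  pair(c, pair(c, b))   [R3 at 2.2]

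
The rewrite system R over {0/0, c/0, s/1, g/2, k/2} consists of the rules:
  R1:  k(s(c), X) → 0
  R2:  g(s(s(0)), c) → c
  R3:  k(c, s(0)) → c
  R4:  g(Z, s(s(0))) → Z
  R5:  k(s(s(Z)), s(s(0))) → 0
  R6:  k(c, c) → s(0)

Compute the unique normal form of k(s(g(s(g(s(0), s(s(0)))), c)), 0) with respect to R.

0

1. k(s(g(s(g(s(0), s(s(0)))), c)), 0)  →  k(s(g(s(s(0)), c)), 0)   [R4 at 1.1.1.1]
2. k(s(g(s(s(0)), c)), 0)  →  k(s(c), 0)   [R2 at 1.1]
3. k(s(c), 0)  →  0   [R1 at ε]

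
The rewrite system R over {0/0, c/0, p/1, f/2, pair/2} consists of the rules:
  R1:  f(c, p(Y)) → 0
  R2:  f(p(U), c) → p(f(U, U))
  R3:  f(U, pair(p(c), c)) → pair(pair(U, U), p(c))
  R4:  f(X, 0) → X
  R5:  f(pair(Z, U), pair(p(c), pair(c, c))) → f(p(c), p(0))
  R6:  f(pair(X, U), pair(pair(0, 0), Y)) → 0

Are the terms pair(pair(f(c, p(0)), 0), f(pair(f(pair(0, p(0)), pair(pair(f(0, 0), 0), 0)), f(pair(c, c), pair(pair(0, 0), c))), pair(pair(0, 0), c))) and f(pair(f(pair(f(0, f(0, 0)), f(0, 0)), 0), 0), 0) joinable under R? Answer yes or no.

Reduce t₁ = pair(pair(f(c, p(0)), 0), f(pair(f(pair(0, p(0)), pair(pair(f(0, 0), 0), 0)), f(pair(c, c), pair(pair(0, 0), c))), pair(pair(0, 0), c))):
1. pair(pair(f(c, p(0)), 0), f(pair(f(pair(0, p(0)), pair(pair(f(0, 0), 0), 0)), f(pair(c, c), pair(pair(0, 0), c))), pair(pair(0, 0), c)))  →  pair(pair(0, 0), f(pair(f(pair(0, p(0)), pair(pair(f(0, 0), 0), 0)), f(pair(c, c), pair(pair(0, 0), c))), pair(pair(0, 0), c)))   [R1 at 1.1]
2. pair(pair(0, 0), f(pair(f(pair(0, p(0)), pair(pair(f(0, 0), 0), 0)), f(pair(c, c), pair(pair(0, 0), c))), pair(pair(0, 0), c)))  →  pair(pair(0, 0), 0)   [R6 at 2]

Reduce t₂ = f(pair(f(pair(f(0, f(0, 0)), f(0, 0)), 0), 0), 0):
1. f(pair(f(pair(f(0, f(0, 0)), f(0, 0)), 0), 0), 0)  →  pair(f(pair(f(0, f(0, 0)), f(0, 0)), 0), 0)   [R4 at ε]
2. pair(f(pair(f(0, f(0, 0)), f(0, 0)), 0), 0)  →  pair(pair(f(0, f(0, 0)), f(0, 0)), 0)   [R4 at 1]
3. pair(pair(f(0, f(0, 0)), f(0, 0)), 0)  →  pair(pair(f(0, 0), f(0, 0)), 0)   [R4 at 1.1.2]
4. pair(pair(f(0, 0), f(0, 0)), 0)  →  pair(pair(0, f(0, 0)), 0)   [R4 at 1.1]
5. pair(pair(0, f(0, 0)), 0)  →  pair(pair(0, 0), 0)   [R4 at 1.2]

yes — NF(t₁) = pair(pair(0, 0), 0), NF(t₂) = pair(pair(0, 0), 0)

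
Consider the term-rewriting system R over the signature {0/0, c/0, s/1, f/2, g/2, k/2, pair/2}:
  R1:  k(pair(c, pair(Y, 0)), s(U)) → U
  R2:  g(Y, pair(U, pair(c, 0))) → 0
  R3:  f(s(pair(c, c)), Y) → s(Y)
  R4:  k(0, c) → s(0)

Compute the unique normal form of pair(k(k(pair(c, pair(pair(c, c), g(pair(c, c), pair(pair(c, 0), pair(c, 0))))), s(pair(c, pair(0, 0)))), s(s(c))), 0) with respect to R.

pair(s(c), 0)

1. pair(k(k(pair(c, pair(pair(c, c), g(pair(c, c), pair(pair(c, 0), pair(c, 0))))), s(pair(c, pair(0, 0)))), s(s(c))), 0)  →  pair(k(k(pair(c, pair(pair(c, c), 0)), s(pair(c, pair(0, 0)))), s(s(c))), 0)   [R2 at 1.1.1.2.2]
2. pair(k(k(pair(c, pair(pair(c, c), 0)), s(pair(c, pair(0, 0)))), s(s(c))), 0)  →  pair(k(pair(c, pair(0, 0)), s(s(c))), 0)   [R1 at 1.1]
3. pair(k(pair(c, pair(0, 0)), s(s(c))), 0)  →  pair(s(c), 0)   [R1 at 1]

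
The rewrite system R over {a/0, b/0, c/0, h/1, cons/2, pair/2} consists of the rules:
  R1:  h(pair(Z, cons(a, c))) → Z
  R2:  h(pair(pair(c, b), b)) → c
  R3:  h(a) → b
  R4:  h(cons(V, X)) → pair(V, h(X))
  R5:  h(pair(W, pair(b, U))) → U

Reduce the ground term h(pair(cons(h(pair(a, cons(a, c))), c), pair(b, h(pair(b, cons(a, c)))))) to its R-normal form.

1. h(pair(cons(h(pair(a, cons(a, c))), c), pair(b, h(pair(b, cons(a, c))))))  →  h(pair(b, cons(a, c)))   [R5 at ε]
2. h(pair(b, cons(a, c)))  →  b   [R1 at ε]

b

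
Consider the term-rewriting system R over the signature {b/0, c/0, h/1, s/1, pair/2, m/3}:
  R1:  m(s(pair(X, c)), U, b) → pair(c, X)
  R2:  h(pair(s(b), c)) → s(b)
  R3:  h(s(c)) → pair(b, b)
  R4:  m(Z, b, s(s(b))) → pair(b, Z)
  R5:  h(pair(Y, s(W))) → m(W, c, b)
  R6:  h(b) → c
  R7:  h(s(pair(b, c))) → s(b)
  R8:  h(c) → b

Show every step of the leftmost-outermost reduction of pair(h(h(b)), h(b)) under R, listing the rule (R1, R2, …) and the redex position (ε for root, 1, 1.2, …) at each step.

1. pair(h(h(b)), h(b))  →  pair(h(c), h(b))   [R6 at 1.1]
2. pair(h(c), h(b))  →  pair(b, h(b))   [R8 at 1]
3. pair(b, h(b))  →  pair(b, c)   [R6 at 2]

pair(b, c)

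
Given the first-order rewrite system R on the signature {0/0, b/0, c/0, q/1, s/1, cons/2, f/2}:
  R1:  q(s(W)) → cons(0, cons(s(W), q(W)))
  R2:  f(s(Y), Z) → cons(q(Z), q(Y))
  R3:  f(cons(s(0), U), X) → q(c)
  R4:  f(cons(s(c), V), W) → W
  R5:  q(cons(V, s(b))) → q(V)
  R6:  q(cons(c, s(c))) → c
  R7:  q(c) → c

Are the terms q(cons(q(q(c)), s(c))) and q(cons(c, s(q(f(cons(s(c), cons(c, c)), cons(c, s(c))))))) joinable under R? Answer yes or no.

yes — NF(t₁) = c, NF(t₂) = c

Reduce t₁ = q(cons(q(q(c)), s(c))):
1. q(cons(q(q(c)), s(c)))  →  q(cons(q(c), s(c)))   [R7 at 1.1.1]
2. q(cons(q(c), s(c)))  →  q(cons(c, s(c)))   [R7 at 1.1]
3. q(cons(c, s(c)))  →  c   [R6 at ε]

Reduce t₂ = q(cons(c, s(q(f(cons(s(c), cons(c, c)), cons(c, s(c))))))):
1. q(cons(c, s(q(f(cons(s(c), cons(c, c)), cons(c, s(c)))))))  →  q(cons(c, s(q(cons(c, s(c))))))   [R4 at 1.2.1.1]
2. q(cons(c, s(q(cons(c, s(c))))))  →  q(cons(c, s(c)))   [R6 at 1.2.1]
3. q(cons(c, s(c)))  →  c   [R6 at ε]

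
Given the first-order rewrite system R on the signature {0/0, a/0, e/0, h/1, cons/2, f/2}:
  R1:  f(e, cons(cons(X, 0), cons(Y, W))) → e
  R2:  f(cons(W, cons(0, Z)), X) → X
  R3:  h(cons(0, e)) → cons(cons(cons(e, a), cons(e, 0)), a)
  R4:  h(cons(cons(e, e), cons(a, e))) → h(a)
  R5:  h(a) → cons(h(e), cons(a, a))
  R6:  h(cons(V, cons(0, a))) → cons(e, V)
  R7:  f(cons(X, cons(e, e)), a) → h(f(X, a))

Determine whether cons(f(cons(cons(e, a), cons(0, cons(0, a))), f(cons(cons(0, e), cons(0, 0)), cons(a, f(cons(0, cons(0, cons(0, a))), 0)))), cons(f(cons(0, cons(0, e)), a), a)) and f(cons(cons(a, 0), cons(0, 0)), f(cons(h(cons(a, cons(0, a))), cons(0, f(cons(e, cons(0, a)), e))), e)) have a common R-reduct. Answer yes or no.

Reduce t₁ = cons(f(cons(cons(e, a), cons(0, cons(0, a))), f(cons(cons(0, e), cons(0, 0)), cons(a, f(cons(0, cons(0, cons(0, a))), 0)))), cons(f(cons(0, cons(0, e)), a), a)):
1. cons(f(cons(cons(e, a), cons(0, cons(0, a))), f(cons(cons(0, e), cons(0, 0)), cons(a, f(cons(0, cons(0, cons(0, a))), 0)))), cons(f(cons(0, cons(0, e)), a), a))  →  cons(f(cons(cons(0, e), cons(0, 0)), cons(a, f(cons(0, cons(0, cons(0, a))), 0))), cons(f(cons(0, cons(0, e)), a), a))   [R2 at 1]
2. cons(f(cons(cons(0, e), cons(0, 0)), cons(a, f(cons(0, cons(0, cons(0, a))), 0))), cons(f(cons(0, cons(0, e)), a), a))  →  cons(cons(a, f(cons(0, cons(0, cons(0, a))), 0)), cons(f(cons(0, cons(0, e)), a), a))   [R2 at 1]
3. cons(cons(a, f(cons(0, cons(0, cons(0, a))), 0)), cons(f(cons(0, cons(0, e)), a), a))  →  cons(cons(a, 0), cons(f(cons(0, cons(0, e)), a), a))   [R2 at 1.2]
4. cons(cons(a, 0), cons(f(cons(0, cons(0, e)), a), a))  →  cons(cons(a, 0), cons(a, a))   [R2 at 2.1]

Reduce t₂ = f(cons(cons(a, 0), cons(0, 0)), f(cons(h(cons(a, cons(0, a))), cons(0, f(cons(e, cons(0, a)), e))), e)):
1. f(cons(cons(a, 0), cons(0, 0)), f(cons(h(cons(a, cons(0, a))), cons(0, f(cons(e, cons(0, a)), e))), e))  →  f(cons(h(cons(a, cons(0, a))), cons(0, f(cons(e, cons(0, a)), e))), e)   [R2 at ε]
2. f(cons(h(cons(a, cons(0, a))), cons(0, f(cons(e, cons(0, a)), e))), e)  →  e   [R2 at ε]

no — NF(t₁) = cons(cons(a, 0), cons(a, a)), NF(t₂) = e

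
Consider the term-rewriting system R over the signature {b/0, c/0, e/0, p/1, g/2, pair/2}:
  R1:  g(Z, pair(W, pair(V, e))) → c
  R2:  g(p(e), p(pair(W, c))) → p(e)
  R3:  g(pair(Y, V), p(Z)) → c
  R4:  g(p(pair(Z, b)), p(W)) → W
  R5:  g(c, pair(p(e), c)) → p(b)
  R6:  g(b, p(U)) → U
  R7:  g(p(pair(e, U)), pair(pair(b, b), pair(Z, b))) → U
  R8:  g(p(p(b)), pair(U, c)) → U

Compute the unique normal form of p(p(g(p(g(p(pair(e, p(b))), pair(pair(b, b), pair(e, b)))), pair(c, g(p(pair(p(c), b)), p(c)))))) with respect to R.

1. p(p(g(p(g(p(pair(e, p(b))), pair(pair(b, b), pair(e, b)))), pair(c, g(p(pair(p(c), b)), p(c))))))  →  p(p(g(p(p(b)), pair(c, g(p(pair(p(c), b)), p(c))))))   [R7 at 1.1.1.1]
2. p(p(g(p(p(b)), pair(c, g(p(pair(p(c), b)), p(c))))))  →  p(p(g(p(p(b)), pair(c, c))))   [R4 at 1.1.2.2]
3. p(p(g(p(p(b)), pair(c, c))))  →  p(p(c))   [R8 at 1.1]

p(p(c))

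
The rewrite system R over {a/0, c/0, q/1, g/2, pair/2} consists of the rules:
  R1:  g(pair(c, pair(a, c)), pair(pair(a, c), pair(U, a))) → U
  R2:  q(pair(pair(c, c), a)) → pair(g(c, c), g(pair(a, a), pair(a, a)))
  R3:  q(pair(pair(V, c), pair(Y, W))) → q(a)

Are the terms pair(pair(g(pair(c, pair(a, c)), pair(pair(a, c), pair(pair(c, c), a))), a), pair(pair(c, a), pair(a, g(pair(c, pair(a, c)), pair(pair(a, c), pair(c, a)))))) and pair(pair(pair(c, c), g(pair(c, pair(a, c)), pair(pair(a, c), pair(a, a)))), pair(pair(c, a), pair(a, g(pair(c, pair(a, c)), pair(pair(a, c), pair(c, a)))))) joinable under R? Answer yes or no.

Reduce t₁ = pair(pair(g(pair(c, pair(a, c)), pair(pair(a, c), pair(pair(c, c), a))), a), pair(pair(c, a), pair(a, g(pair(c, pair(a, c)), pair(pair(a, c), pair(c, a)))))):
1. pair(pair(g(pair(c, pair(a, c)), pair(pair(a, c), pair(pair(c, c), a))), a), pair(pair(c, a), pair(a, g(pair(c, pair(a, c)), pair(pair(a, c), pair(c, a))))))  →  pair(pair(pair(c, c), a), pair(pair(c, a), pair(a, g(pair(c, pair(a, c)), pair(pair(a, c), pair(c, a))))))   [R1 at 1.1]
2. pair(pair(pair(c, c), a), pair(pair(c, a), pair(a, g(pair(c, pair(a, c)), pair(pair(a, c), pair(c, a))))))  →  pair(pair(pair(c, c), a), pair(pair(c, a), pair(a, c)))   [R1 at 2.2.2]

Reduce t₂ = pair(pair(pair(c, c), g(pair(c, pair(a, c)), pair(pair(a, c), pair(a, a)))), pair(pair(c, a), pair(a, g(pair(c, pair(a, c)), pair(pair(a, c), pair(c, a)))))):
1. pair(pair(pair(c, c), g(pair(c, pair(a, c)), pair(pair(a, c), pair(a, a)))), pair(pair(c, a), pair(a, g(pair(c, pair(a, c)), pair(pair(a, c), pair(c, a))))))  →  pair(pair(pair(c, c), a), pair(pair(c, a), pair(a, g(pair(c, pair(a, c)), pair(pair(a, c), pair(c, a))))))   [R1 at 1.2]
2. pair(pair(pair(c, c), a), pair(pair(c, a), pair(a, g(pair(c, pair(a, c)), pair(pair(a, c), pair(c, a))))))  →  pair(pair(pair(c, c), a), pair(pair(c, a), pair(a, c)))   [R1 at 2.2.2]

yes — NF(t₁) = pair(pair(pair(c, c), a), pair(pair(c, a), pair(a, c))), NF(t₂) = pair(pair(pair(c, c), a), pair(pair(c, a), pair(a, c)))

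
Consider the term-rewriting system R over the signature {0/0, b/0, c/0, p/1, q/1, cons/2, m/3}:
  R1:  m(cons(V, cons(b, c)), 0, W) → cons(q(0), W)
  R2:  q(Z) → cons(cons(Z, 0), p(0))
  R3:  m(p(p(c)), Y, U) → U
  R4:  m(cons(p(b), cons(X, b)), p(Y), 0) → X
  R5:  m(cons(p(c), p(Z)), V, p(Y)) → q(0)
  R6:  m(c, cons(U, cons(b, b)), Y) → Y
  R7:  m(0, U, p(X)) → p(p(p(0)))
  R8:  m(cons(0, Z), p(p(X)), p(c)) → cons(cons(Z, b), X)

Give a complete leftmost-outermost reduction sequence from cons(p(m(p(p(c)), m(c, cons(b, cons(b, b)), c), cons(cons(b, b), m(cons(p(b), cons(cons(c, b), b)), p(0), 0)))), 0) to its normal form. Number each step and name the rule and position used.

1. cons(p(m(p(p(c)), m(c, cons(b, cons(b, b)), c), cons(cons(b, b), m(cons(p(b), cons(cons(c, b), b)), p(0), 0)))), 0)  →  cons(p(cons(cons(b, b), m(cons(p(b), cons(cons(c, b), b)), p(0), 0))), 0)   [R3 at 1.1]
2. cons(p(cons(cons(b, b), m(cons(p(b), cons(cons(c, b), b)), p(0), 0))), 0)  →  cons(p(cons(cons(b, b), cons(c, b))), 0)   [R4 at 1.1.2]

cons(p(cons(cons(b, b), cons(c, b))), 0)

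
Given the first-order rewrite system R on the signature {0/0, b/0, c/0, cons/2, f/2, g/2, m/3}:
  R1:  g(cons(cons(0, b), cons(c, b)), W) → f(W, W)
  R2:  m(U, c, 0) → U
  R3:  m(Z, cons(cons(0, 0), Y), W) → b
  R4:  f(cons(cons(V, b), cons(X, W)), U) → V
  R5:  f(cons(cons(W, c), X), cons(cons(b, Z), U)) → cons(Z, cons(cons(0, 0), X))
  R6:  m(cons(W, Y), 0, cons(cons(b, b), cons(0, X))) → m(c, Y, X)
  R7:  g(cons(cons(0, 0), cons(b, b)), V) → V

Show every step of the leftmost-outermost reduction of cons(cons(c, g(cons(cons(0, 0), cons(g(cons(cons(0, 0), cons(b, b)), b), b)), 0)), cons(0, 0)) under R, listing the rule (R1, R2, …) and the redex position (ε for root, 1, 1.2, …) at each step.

1. cons(cons(c, g(cons(cons(0, 0), cons(g(cons(cons(0, 0), cons(b, b)), b), b)), 0)), cons(0, 0))  →  cons(cons(c, g(cons(cons(0, 0), cons(b, b)), 0)), cons(0, 0))   [R7 at 1.2.1.2.1]
2. cons(cons(c, g(cons(cons(0, 0), cons(b, b)), 0)), cons(0, 0))  →  cons(cons(c, 0), cons(0, 0))   [R7 at 1.2]

cons(cons(c, 0), cons(0, 0))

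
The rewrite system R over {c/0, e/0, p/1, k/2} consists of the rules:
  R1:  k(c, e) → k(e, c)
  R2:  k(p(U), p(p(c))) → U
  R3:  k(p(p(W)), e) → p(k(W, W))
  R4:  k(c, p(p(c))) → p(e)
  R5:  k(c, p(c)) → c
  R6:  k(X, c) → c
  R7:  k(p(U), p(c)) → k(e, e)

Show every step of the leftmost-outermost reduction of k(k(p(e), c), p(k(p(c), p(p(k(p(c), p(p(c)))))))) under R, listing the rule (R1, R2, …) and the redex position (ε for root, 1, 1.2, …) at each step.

1. k(k(p(e), c), p(k(p(c), p(p(k(p(c), p(p(c))))))))  →  k(c, p(k(p(c), p(p(k(p(c), p(p(c))))))))   [R6 at 1]
2. k(c, p(k(p(c), p(p(k(p(c), p(p(c))))))))  →  k(c, p(k(p(c), p(p(c)))))   [R2 at 2.1.2.1.1]
3. k(c, p(k(p(c), p(p(c)))))  →  k(c, p(c))   [R2 at 2.1]
4. k(c, p(c))  →  c   [R5 at ε]

c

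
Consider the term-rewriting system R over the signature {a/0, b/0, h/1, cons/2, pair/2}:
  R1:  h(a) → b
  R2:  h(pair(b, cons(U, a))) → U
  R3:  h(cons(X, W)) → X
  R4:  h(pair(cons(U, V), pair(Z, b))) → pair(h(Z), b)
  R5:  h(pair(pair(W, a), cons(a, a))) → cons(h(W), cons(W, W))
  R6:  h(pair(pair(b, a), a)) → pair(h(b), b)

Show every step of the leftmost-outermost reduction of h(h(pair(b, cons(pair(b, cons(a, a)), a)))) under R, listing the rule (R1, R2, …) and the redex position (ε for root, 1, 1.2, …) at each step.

a

1. h(h(pair(b, cons(pair(b, cons(a, a)), a))))  →  h(pair(b, cons(a, a)))   [R2 at 1]
2. h(pair(b, cons(a, a)))  →  a   [R2 at ε]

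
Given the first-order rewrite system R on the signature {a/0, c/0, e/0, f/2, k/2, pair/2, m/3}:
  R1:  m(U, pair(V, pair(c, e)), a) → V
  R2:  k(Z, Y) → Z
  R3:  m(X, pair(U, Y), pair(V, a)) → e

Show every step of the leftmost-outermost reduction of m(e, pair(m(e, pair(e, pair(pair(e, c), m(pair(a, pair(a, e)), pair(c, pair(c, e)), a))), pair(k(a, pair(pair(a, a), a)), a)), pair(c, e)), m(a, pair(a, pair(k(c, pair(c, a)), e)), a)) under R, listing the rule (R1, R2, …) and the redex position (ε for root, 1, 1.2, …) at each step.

e

1. m(e, pair(m(e, pair(e, pair(pair(e, c), m(pair(a, pair(a, e)), pair(c, pair(c, e)), a))), pair(k(a, pair(pair(a, a), a)), a)), pair(c, e)), m(a, pair(a, pair(k(c, pair(c, a)), e)), a))  →  m(e, pair(e, pair(c, e)), m(a, pair(a, pair(k(c, pair(c, a)), e)), a))   [R3 at 2.1]
2. m(e, pair(e, pair(c, e)), m(a, pair(a, pair(k(c, pair(c, a)), e)), a))  →  m(e, pair(e, pair(c, e)), m(a, pair(a, pair(c, e)), a))   [R2 at 3.2.2.1]
3. m(e, pair(e, pair(c, e)), m(a, pair(a, pair(c, e)), a))  →  m(e, pair(e, pair(c, e)), a)   [R1 at 3]
4. m(e, pair(e, pair(c, e)), a)  →  e   [R1 at ε]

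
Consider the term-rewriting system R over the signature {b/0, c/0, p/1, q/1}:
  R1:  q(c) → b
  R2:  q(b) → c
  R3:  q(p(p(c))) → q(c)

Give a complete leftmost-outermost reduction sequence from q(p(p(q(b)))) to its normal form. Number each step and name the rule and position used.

b

1. q(p(p(q(b))))  →  q(p(p(c)))   [R2 at 1.1.1]
2. q(p(p(c)))  →  q(c)   [R3 at ε]
3. q(c)  →  b   [R1 at ε]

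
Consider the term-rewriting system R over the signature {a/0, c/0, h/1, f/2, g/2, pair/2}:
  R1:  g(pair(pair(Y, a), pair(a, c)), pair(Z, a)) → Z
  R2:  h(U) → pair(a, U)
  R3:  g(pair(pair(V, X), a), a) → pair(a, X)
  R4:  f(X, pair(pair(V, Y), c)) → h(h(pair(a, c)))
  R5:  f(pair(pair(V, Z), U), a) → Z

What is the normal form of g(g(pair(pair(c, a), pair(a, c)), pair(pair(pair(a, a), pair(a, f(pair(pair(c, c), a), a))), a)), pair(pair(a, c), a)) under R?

pair(a, c)

1. g(g(pair(pair(c, a), pair(a, c)), pair(pair(pair(a, a), pair(a, f(pair(pair(c, c), a), a))), a)), pair(pair(a, c), a))  →  g(pair(pair(a, a), pair(a, f(pair(pair(c, c), a), a))), pair(pair(a, c), a))   [R1 at 1]
2. g(pair(pair(a, a), pair(a, f(pair(pair(c, c), a), a))), pair(pair(a, c), a))  →  g(pair(pair(a, a), pair(a, c)), pair(pair(a, c), a))   [R5 at 1.2.2]
3. g(pair(pair(a, a), pair(a, c)), pair(pair(a, c), a))  →  pair(a, c)   [R1 at ε]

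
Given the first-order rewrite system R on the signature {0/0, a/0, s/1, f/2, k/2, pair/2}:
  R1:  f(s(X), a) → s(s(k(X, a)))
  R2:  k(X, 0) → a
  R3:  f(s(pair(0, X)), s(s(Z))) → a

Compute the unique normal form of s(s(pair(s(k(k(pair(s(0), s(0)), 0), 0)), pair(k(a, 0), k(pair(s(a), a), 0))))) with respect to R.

1. s(s(pair(s(k(k(pair(s(0), s(0)), 0), 0)), pair(k(a, 0), k(pair(s(a), a), 0)))))  →  s(s(pair(s(a), pair(k(a, 0), k(pair(s(a), a), 0)))))   [R2 at 1.1.1.1]
2. s(s(pair(s(a), pair(k(a, 0), k(pair(s(a), a), 0)))))  →  s(s(pair(s(a), pair(a, k(pair(s(a), a), 0)))))   [R2 at 1.1.2.1]
3. s(s(pair(s(a), pair(a, k(pair(s(a), a), 0)))))  →  s(s(pair(s(a), pair(a, a))))   [R2 at 1.1.2.2]

s(s(pair(s(a), pair(a, a))))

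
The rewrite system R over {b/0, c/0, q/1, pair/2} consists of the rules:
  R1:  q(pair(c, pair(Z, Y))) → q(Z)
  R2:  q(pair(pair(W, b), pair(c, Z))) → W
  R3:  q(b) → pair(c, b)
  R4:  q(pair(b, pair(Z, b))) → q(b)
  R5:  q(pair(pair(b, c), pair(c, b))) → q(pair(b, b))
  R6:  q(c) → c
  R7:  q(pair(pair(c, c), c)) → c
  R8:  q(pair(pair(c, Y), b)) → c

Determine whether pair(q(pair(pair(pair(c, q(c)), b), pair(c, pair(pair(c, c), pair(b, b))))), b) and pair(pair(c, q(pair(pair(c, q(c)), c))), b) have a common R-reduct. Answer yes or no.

Reduce t₁ = pair(q(pair(pair(pair(c, q(c)), b), pair(c, pair(pair(c, c), pair(b, b))))), b):
1. pair(q(pair(pair(pair(c, q(c)), b), pair(c, pair(pair(c, c), pair(b, b))))), b)  →  pair(pair(c, q(c)), b)   [R2 at 1]
2. pair(pair(c, q(c)), b)  →  pair(pair(c, c), b)   [R6 at 1.2]

Reduce t₂ = pair(pair(c, q(pair(pair(c, q(c)), c))), b):
1. pair(pair(c, q(pair(pair(c, q(c)), c))), b)  →  pair(pair(c, q(pair(pair(c, c), c))), b)   [R6 at 1.2.1.1.2]
2. pair(pair(c, q(pair(pair(c, c), c))), b)  →  pair(pair(c, c), b)   [R7 at 1.2]

yes — NF(t₁) = pair(pair(c, c), b), NF(t₂) = pair(pair(c, c), b)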